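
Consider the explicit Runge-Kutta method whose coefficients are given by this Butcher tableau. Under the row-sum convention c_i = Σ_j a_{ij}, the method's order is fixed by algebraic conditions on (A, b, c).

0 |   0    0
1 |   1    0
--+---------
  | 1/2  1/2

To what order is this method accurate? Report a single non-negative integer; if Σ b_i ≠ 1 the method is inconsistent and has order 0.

2

b = (1/2, 1/2)
c = (0, 1)
Σ b_i: 1/2·1 + 1/2·1 = 1 ✓
b·c: 1/2·1 = 1/2 ✓; 2 stages ⇒ order 2.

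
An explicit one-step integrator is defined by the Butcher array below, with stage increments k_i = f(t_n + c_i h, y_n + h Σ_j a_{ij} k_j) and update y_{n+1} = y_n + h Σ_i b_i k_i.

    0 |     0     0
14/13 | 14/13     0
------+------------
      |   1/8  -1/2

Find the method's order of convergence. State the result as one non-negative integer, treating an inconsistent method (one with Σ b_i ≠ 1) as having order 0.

b = (1/8, -1/2)
c = (0, 14/13)
Σ b_i: 1/8·1 + (-1/2)·1 = -3/8 ≠ 1 ⇒ order 0.

0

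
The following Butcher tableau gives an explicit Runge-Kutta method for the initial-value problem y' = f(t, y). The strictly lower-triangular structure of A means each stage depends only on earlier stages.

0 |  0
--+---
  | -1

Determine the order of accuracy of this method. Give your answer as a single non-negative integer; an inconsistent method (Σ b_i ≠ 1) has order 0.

b = (-1)
c = (0)
Σ b_i: (-1)·1 = -1 ≠ 1 ⇒ order 0.

0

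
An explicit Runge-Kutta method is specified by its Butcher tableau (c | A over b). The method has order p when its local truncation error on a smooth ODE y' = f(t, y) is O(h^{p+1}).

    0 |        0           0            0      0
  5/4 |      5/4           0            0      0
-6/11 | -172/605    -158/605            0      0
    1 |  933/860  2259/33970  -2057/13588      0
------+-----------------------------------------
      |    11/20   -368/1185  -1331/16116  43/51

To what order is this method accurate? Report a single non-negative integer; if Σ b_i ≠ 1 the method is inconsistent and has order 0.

b = (11/20, -368/1185, -1331/16116, 43/51)
c = (0, 5/4, -6/11, 1)
Ac = (0, 0, -79/242, 57/344)
Σ b_i: 11/20·1 + (-368/1185)·1 + (-1331/16116)·1 + 43/51·1 = 1 ✓
b·c: (-368/1185)·5/4 + (-1331/16116)·(-6/11) + 43/51·1 = 1/2 ✓
b·c²: (-368/1185)·25/16 + (-1331/16116)·36/121 + 43/51·1 = 1/3 ✓
b·Ac: (-1331/16116)·(-79/242) + 43/51·57/344 = 1/6 ✓
b·c³: (-368/1185)·125/64 + (-1331/16116)·(-216/1331) + 43/51·1 = 1/4 ✓
b·(c∘Ac): (-1331/16116)·237/1331 + 43/51·57/344 = 1/8 ✓
b·Ac²: (-1331/16116)·(-395/968) + 43/51·81/1376 = 1/12 ✓
b·A²c: 43/51·17/344 = 1/24 ✓; 4 stages ⇒ order 4.

4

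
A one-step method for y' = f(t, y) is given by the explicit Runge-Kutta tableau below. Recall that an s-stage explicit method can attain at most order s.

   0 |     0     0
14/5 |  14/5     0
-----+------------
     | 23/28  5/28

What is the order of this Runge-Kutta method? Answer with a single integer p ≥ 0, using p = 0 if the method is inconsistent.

b = (23/28, 5/28)
c = (0, 14/5)
Σ b_i: 23/28·1 + 5/28·1 = 1 ✓
b·c: 5/28·14/5 = 1/2 ✓; 2 stages ⇒ order 2.

2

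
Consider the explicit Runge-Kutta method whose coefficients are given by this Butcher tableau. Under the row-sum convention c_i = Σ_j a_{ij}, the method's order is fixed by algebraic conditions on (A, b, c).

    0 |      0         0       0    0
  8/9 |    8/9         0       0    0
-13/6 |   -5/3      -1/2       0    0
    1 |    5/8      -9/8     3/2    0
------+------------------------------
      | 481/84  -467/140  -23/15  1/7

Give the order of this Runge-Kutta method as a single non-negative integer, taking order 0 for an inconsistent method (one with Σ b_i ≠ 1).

b = (481/84, -467/140, -23/15, 1/7)
c = (0, 8/9, -13/6, 1)
Ac = (0, 0, -4/9, -17/4)
Σ b_i: 481/84·1 + (-467/140)·1 + (-23/15)·1 + 1/7·1 = 1 ✓
b·c: (-467/140)·8/9 + (-23/15)·(-13/6) + 1/7·1 = 1/2 ✓
b·c²: (-467/140)·64/81 + (-23/15)·169/36 + 1/7·1 = -21979/2268 ≠ 1/3 ⇒ order 2.
b·Ac: (-23/15)·(-4/9) + 1/7·(-17/4) = 281/3780 ≠ 1/6

2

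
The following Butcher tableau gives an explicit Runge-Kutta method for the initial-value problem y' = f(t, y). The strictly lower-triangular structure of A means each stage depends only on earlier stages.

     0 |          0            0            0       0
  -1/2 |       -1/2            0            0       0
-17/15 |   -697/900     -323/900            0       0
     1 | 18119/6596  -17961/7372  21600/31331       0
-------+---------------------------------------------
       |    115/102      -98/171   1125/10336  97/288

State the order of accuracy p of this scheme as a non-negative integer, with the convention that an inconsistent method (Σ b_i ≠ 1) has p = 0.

b = (115/102, -98/171, 1125/10336, 97/288)
c = (0, -1/2, -17/15, 1)
Ac = (0, 0, 323/1800, 339/776)
Σ b_i: 115/102·1 + (-98/171)·1 + 1125/10336·1 + 97/288·1 = 1 ✓
b·c: (-98/171)·(-1/2) + 1125/10336·(-17/15) + 97/288·1 = 1/2 ✓
b·c²: (-98/171)·1/4 + 1125/10336·289/225 + 97/288·1 = 1/3 ✓
b·Ac: 1125/10336·323/1800 + 97/288·339/776 = 1/6 ✓
b·c³: (-98/171)·(-1/8) + 1125/10336·(-4913/3375) + 97/288·1 = 1/4 ✓
b·(c∘Ac): 1125/10336·(-5491/27000) + 97/288·339/776 = 1/8 ✓
b·Ac²: 1125/10336·(-323/3600) + 97/288·429/1552 = 1/12 ✓
b·A²c: 97/288·12/97 = 1/24 ✓; 4 stages ⇒ order 4.

4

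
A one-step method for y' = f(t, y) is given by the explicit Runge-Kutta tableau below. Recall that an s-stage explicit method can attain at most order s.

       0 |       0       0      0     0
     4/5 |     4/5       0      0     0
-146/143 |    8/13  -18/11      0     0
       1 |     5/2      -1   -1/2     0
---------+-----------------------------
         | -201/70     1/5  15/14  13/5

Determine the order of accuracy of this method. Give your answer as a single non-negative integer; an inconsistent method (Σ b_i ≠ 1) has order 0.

1

b = (-201/70, 1/5, 15/14, 13/5)
c = (0, 4/5, -146/143, 1)
Ac = (0, 0, -72/55, -207/715)
Σ b_i: (-201/70)·1 + 1/5·1 + 15/14·1 + 13/5·1 = 1 ✓
b·c: 1/5·4/5 + 15/14·(-146/143) + 13/5·1 = 41694/25025 ≠ 1/2 ⇒ order 1.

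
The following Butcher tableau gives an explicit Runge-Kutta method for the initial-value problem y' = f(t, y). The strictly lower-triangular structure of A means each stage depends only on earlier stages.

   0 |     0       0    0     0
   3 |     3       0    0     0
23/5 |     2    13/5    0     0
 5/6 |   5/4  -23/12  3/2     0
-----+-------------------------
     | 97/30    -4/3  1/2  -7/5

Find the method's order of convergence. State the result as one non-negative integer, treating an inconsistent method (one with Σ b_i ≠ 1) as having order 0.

1

b = (97/30, -4/3, 1/2, -7/5)
c = (0, 3, 23/5, 5/6)
Ac = (0, 0, 39/5, 23/20)
Σ b_i: 97/30·1 + (-4/3)·1 + 1/2·1 + (-7/5)·1 = 1 ✓
b·c: (-4/3)·3 + 1/2·23/5 + (-7/5)·5/6 = -43/15 ≠ 1/2 ⇒ order 1.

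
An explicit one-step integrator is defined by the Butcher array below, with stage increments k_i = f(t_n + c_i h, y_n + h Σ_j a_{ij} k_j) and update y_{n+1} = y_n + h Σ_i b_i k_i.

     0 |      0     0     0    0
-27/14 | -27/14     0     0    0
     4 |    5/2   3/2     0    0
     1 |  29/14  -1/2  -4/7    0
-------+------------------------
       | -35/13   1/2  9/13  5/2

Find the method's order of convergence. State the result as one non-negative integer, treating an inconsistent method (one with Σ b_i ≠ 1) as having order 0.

b = (-35/13, 1/2, 9/13, 5/2)
c = (0, -27/14, 4, 1)
Ac = (0, 0, -81/28, -37/28)
Σ b_i: (-35/13)·1 + 1/2·1 + 9/13·1 + 5/2·1 = 1 ✓
b·c: 1/2·(-27/14) + 9/13·4 + 5/2·1 = 1567/364 ≠ 1/2 ⇒ order 1.

1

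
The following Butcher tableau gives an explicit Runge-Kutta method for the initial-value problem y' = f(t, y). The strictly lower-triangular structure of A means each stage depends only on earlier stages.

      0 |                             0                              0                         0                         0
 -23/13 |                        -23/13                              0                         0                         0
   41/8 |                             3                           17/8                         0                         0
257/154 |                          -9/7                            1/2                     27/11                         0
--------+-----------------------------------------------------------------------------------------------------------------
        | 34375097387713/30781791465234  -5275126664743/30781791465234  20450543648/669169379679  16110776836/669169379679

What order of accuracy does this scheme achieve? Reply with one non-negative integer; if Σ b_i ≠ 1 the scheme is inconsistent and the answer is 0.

3

b = (34375097387713/30781791465234, -5275126664743/30781791465234, 20450543648/669169379679, 16110776836/669169379679)
c = (0, -23/13, 41/8, 257/154)
Ac = (0, 0, -391/104, 13379/1144)
Σ b_i: 34375097387713/30781791465234·1 + (-5275126664743/30781791465234)·1 + 20450543648/669169379679·1 + 16110776836/669169379679·1 = 1 ✓
b·c: (-5275126664743/30781791465234)·(-23/13) + 20450543648/669169379679·41/8 + 16110776836/669169379679·257/154 = 1/2 ✓
b·c²: (-5275126664743/30781791465234)·529/169 + 20450543648/669169379679·1681/64 + 16110776836/669169379679·66049/23716 = 1/3 ✓
b·Ac: 20450543648/669169379679·(-391/104) + 16110776836/669169379679·13379/1144 = 1/6 ✓
b·c³: (-5275126664743/30781791465234)·(-12167/2197) + 20450543648/669169379679·68921/512 + 16110776836/669169379679·16974593/3652264 = 1422070026874551/274805558588176 ≠ 1/4 ⇒ order 3.
b·(c∘Ac): 20450543648/669169379679·(-16031/832) + 16110776836/669169379679·3438403/176176 = -81170804427/682290347908 ≠ 1/8
b·Ac²: 20450543648/669169379679·8993/1352 + 16110776836/669169379679·7856611/118976 = 19198539475873/10706710074864 ≠ 1/12
b·A²c: 16110776836/669169379679·(-10557/1144) = -75793881933/341145173954 ≠ 1/24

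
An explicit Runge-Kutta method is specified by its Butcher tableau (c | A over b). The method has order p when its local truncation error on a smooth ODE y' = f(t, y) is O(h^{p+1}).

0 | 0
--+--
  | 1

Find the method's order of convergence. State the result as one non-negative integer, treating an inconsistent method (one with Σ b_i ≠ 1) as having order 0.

1

b = (1)
c = (0)
Σ b_i: 1·1 = 1 ✓; 1 stage ⇒ order 1.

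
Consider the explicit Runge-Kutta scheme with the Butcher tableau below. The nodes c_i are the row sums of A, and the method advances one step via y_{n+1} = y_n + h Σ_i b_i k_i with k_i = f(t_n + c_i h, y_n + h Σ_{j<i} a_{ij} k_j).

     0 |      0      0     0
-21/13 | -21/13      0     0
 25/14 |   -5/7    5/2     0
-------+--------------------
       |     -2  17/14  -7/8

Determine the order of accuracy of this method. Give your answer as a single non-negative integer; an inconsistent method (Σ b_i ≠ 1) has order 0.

0

b = (-2, 17/14, -7/8)
c = (0, -21/13, 25/14)
Ac = (0, 0, -105/26)
Σ b_i: (-2)·1 + 17/14·1 + (-7/8)·1 = -93/56 ≠ 1 ⇒ order 0.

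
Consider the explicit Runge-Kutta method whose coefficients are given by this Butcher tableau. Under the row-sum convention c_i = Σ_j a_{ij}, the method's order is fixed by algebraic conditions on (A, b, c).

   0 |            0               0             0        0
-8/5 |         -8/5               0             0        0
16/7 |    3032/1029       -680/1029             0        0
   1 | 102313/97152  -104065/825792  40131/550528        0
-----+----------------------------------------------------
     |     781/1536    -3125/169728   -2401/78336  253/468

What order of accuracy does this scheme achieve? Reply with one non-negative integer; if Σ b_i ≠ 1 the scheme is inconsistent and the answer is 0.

b = (781/1536, -3125/169728, -2401/78336, 253/468)
c = (0, -8/5, 16/7, 1)
Ac = (0, 0, 1088/1029, 559/1518)
Σ b_i: 781/1536·1 + (-3125/169728)·1 + (-2401/78336)·1 + 253/468·1 = 1 ✓
b·c: (-3125/169728)·(-8/5) + (-2401/78336)·16/7 + 253/468·1 = 1/2 ✓
b·c²: (-3125/169728)·64/25 + (-2401/78336)·256/49 + 253/468·1 = 1/3 ✓
b·Ac: (-2401/78336)·1088/1029 + 253/468·559/1518 = 1/6 ✓
b·c³: (-3125/169728)·(-512/125) + (-2401/78336)·4096/343 + 253/468·1 = 1/4 ✓
b·(c∘Ac): (-2401/78336)·17408/7203 + 253/468·559/1518 = 1/8 ✓
b·Ac²: (-2401/78336)·(-8704/5145) + 253/468·221/3795 = 1/12 ✓
b·A²c: 253/468·39/506 = 1/24 ✓; 4 stages ⇒ order 4.

4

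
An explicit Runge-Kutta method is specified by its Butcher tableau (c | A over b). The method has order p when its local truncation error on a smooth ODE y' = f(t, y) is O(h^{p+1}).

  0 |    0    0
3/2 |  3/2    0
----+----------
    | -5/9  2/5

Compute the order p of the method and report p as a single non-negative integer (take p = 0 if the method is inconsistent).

0

b = (-5/9, 2/5)
c = (0, 3/2)
Σ b_i: (-5/9)·1 + 2/5·1 = -7/45 ≠ 1 ⇒ order 0.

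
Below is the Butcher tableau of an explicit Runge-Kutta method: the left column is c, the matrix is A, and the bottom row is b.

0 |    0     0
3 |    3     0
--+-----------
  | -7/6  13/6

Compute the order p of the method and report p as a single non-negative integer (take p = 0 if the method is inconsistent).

b = (-7/6, 13/6)
c = (0, 3)
Σ b_i: (-7/6)·1 + 13/6·1 = 1 ✓
b·c: 13/6·3 = 13/2 ≠ 1/2 ⇒ order 1.

1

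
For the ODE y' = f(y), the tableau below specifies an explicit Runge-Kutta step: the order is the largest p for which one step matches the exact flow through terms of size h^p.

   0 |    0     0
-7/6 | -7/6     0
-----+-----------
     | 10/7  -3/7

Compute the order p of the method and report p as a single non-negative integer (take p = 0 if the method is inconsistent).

2

b = (10/7, -3/7)
c = (0, -7/6)
Σ b_i: 10/7·1 + (-3/7)·1 = 1 ✓
b·c: (-3/7)·(-7/6) = 1/2 ✓; 2 stages ⇒ order 2.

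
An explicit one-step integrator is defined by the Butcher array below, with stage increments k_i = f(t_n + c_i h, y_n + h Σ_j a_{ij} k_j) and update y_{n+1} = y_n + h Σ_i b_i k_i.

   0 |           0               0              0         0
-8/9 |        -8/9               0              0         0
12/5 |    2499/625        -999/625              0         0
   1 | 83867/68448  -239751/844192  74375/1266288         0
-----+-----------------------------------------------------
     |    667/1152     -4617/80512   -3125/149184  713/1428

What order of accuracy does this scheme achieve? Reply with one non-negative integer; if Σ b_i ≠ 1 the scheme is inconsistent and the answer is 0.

4

b = (667/1152, -4617/80512, -3125/149184, 713/1428)
c = (0, -8/9, 12/5, 1)
Ac = (0, 0, 888/625, 561/1426)
Σ b_i: 667/1152·1 + (-4617/80512)·1 + (-3125/149184)·1 + 713/1428·1 = 1 ✓
b·c: (-4617/80512)·(-8/9) + (-3125/149184)·12/5 + 713/1428·1 = 1/2 ✓
b·c²: (-4617/80512)·64/81 + (-3125/149184)·144/25 + 713/1428·1 = 1/3 ✓
b·Ac: (-3125/149184)·888/625 + 713/1428·561/1426 = 1/6 ✓
b·c³: (-4617/80512)·(-512/729) + (-3125/149184)·1728/125 + 713/1428·1 = 1/4 ✓
b·(c∘Ac): (-3125/149184)·10656/3125 + 713/1428·561/1426 = 1/8 ✓
b·Ac²: (-3125/149184)·(-2368/1875) + 713/1428·731/6417 = 1/12 ✓
b·A²c: 713/1428·119/1426 = 1/24 ✓; 4 stages ⇒ order 4.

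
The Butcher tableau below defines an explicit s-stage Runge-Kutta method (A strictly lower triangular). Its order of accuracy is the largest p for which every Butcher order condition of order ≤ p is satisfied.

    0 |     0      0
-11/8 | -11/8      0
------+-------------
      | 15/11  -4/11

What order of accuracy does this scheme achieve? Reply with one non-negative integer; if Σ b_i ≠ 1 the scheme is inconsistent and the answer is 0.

2

b = (15/11, -4/11)
c = (0, -11/8)
Σ b_i: 15/11·1 + (-4/11)·1 = 1 ✓
b·c: (-4/11)·(-11/8) = 1/2 ✓; 2 stages ⇒ order 2.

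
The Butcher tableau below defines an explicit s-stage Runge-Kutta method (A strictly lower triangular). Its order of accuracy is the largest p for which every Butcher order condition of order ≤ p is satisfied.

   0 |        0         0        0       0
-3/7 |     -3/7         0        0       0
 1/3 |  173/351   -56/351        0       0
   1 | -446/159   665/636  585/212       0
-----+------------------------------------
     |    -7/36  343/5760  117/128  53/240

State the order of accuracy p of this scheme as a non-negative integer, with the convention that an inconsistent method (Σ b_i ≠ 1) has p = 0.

b = (-7/36, 343/5760, 117/128, 53/240)
c = (0, -3/7, 1/3, 1)
Ac = (0, 0, 8/117, 25/53)
Σ b_i: (-7/36)·1 + 343/5760·1 + 117/128·1 + 53/240·1 = 1 ✓
b·c: 343/5760·(-3/7) + 117/128·1/3 + 53/240·1 = 1/2 ✓
b·c²: 343/5760·9/49 + 117/128·1/9 + 53/240·1 = 1/3 ✓
b·Ac: 117/128·8/117 + 53/240·25/53 = 1/6 ✓
b·c³: 343/5760·(-27/343) + 117/128·1/27 + 53/240·1 = 1/4 ✓
b·(c∘Ac): 117/128·8/351 + 53/240·25/53 = 1/8 ✓
b·Ac²: 117/128·(-8/273) + 53/240·185/371 = 1/12 ✓
b·A²c: 53/240·10/53 = 1/24 ✓; 4 stages ⇒ order 4.

4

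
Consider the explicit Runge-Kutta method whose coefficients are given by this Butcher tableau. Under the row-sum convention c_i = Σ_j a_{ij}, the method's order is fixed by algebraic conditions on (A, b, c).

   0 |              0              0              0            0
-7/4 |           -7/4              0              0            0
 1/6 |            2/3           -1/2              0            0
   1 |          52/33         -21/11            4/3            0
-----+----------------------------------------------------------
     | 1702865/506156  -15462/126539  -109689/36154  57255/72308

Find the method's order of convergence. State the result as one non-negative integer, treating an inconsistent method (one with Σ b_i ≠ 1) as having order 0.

b = (1702865/506156, -15462/126539, -109689/36154, 57255/72308)
c = (0, -7/4, 1/6, 1)
Ac = (0, 0, 7/8, 1411/396)
Σ b_i: 1702865/506156·1 + (-15462/126539)·1 + (-109689/36154)·1 + 57255/72308·1 = 1 ✓
b·c: (-15462/126539)·(-7/4) + (-109689/36154)·1/6 + 57255/72308·1 = 1/2 ✓
b·c²: (-15462/126539)·49/16 + (-109689/36154)·1/36 + 57255/72308·1 = 1/3 ✓
b·Ac: (-109689/36154)·7/8 + 57255/72308·1411/396 = 1/6 ✓
b·c³: (-15462/126539)·(-343/64) + (-109689/36154)·1/216 + 57255/72308·1 = 7458605/5206176 ≠ 1/4 ⇒ order 3.
b·(c∘Ac): (-109689/36154)·7/48 + 57255/72308·1411/396 = 4128347/1735392 ≠ 1/8
b·Ac²: (-109689/36154)·(-49/32) + 57255/72308·(-27607/4752) = 29669/650772 ≠ 1/12
b·A²c: 57255/72308·7/6 = 133595/144616 ≠ 1/24

3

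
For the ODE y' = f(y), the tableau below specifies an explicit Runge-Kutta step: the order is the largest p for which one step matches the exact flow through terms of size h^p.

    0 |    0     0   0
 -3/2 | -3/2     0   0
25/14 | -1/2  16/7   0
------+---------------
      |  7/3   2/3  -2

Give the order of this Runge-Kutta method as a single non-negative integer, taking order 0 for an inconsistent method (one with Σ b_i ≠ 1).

1

b = (7/3, 2/3, -2)
c = (0, -3/2, 25/14)
Ac = (0, 0, -24/7)
Σ b_i: 7/3·1 + 2/3·1 + (-2)·1 = 1 ✓
b·c: 2/3·(-3/2) + (-2)·25/14 = -32/7 ≠ 1/2 ⇒ order 1.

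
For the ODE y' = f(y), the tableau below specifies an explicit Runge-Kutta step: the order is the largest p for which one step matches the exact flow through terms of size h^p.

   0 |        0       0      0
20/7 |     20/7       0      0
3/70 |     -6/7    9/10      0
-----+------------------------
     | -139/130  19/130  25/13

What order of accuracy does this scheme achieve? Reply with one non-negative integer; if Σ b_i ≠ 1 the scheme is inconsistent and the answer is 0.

2

b = (-139/130, 19/130, 25/13)
c = (0, 20/7, 3/70)
Ac = (0, 0, 18/7)
Σ b_i: (-139/130)·1 + 19/130·1 + 25/13·1 = 1 ✓
b·c: 19/130·20/7 + 25/13·3/70 = 1/2 ✓
b·c²: 19/130·400/49 + 25/13·9/4900 = 3049/2548 ≠ 1/3 ⇒ order 2.
b·Ac: 25/13·18/7 = 450/91 ≠ 1/6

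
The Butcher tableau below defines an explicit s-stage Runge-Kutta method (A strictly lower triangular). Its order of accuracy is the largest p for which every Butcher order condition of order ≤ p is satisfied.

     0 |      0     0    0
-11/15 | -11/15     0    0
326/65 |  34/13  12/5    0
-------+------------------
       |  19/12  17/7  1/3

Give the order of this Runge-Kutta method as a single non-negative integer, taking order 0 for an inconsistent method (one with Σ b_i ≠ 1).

b = (19/12, 17/7, 1/3)
c = (0, -11/15, 326/65)
Ac = (0, 0, -44/25)
Σ b_i: 19/12·1 + 17/7·1 + 1/3·1 = 365/84 ≠ 1 ⇒ order 0.

0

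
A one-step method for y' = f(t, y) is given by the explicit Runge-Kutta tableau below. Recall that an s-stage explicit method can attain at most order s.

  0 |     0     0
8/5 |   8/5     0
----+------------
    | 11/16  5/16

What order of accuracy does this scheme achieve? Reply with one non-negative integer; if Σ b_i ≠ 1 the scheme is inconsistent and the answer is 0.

b = (11/16, 5/16)
c = (0, 8/5)
Σ b_i: 11/16·1 + 5/16·1 = 1 ✓
b·c: 5/16·8/5 = 1/2 ✓; 2 stages ⇒ order 2.

2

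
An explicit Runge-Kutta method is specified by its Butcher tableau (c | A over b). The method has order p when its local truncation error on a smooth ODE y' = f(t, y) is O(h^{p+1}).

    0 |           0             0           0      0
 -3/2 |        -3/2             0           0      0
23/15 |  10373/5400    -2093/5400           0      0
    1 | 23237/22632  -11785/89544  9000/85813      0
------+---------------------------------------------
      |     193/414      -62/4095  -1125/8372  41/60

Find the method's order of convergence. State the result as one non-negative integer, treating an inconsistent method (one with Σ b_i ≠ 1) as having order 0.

4

b = (193/414, -62/4095, -1125/8372, 41/60)
c = (0, -3/2, 23/15, 1)
Ac = (0, 0, 2093/3600, 235/656)
Σ b_i: 193/414·1 + (-62/4095)·1 + (-1125/8372)·1 + 41/60·1 = 1 ✓
b·c: (-62/4095)·(-3/2) + (-1125/8372)·23/15 + 41/60·1 = 1/2 ✓
b·c²: (-62/4095)·9/4 + (-1125/8372)·529/225 + 41/60·1 = 1/3 ✓
b·Ac: (-1125/8372)·2093/3600 + 41/60·235/656 = 1/6 ✓
b·c³: (-62/4095)·(-27/8) + (-1125/8372)·12167/3375 + 41/60·1 = 1/4 ✓
b·(c∘Ac): (-1125/8372)·48139/54000 + 41/60·235/656 = 1/8 ✓
b·Ac²: (-1125/8372)·(-2093/2400) + 41/60·(-65/1312) = 1/12 ✓
b·A²c: 41/60·5/82 = 1/24 ✓; 4 stages ⇒ order 4.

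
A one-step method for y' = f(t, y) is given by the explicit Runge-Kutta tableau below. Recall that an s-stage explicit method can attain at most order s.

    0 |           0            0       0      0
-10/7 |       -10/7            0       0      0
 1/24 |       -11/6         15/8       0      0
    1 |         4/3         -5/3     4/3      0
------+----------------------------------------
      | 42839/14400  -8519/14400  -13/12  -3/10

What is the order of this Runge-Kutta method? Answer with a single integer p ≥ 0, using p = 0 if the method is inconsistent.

2

b = (42839/14400, -8519/14400, -13/12, -3/10)
c = (0, -10/7, 1/24, 1)
Ac = (0, 0, -75/28, 307/126)
Σ b_i: 42839/14400·1 + (-8519/14400)·1 + (-13/12)·1 + (-3/10)·1 = 1 ✓
b·c: (-8519/14400)·(-10/7) + (-13/12)·1/24 + (-3/10)·1 = 1/2 ✓
b·c²: (-8519/14400)·100/49 + (-13/12)·1/576 + (-3/10)·1 = -365111/241920 ≠ 1/3 ⇒ order 2.
b·Ac: (-13/12)·(-75/28) + (-3/10)·307/126 = 521/240 ≠ 1/6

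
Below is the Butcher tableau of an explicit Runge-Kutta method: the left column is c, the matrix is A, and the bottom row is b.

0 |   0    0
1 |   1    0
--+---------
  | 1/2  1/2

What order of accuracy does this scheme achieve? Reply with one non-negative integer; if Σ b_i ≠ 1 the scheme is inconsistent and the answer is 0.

b = (1/2, 1/2)
c = (0, 1)
Σ b_i: 1/2·1 + 1/2·1 = 1 ✓
b·c: 1/2·1 = 1/2 ✓; 2 stages ⇒ order 2.

2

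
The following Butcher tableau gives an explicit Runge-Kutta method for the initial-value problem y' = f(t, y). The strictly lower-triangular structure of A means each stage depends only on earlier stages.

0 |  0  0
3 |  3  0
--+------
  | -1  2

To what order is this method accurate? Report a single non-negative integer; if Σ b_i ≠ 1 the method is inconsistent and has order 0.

1

b = (-1, 2)
c = (0, 3)
Σ b_i: (-1)·1 + 2·1 = 1 ✓
b·c: 2·3 = 6 ≠ 1/2 ⇒ order 1.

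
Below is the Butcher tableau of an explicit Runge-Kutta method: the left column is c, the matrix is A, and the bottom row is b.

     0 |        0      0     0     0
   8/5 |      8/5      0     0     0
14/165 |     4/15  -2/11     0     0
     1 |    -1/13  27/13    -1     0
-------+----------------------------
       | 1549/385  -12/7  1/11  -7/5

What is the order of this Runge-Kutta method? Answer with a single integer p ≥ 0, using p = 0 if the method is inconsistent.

1

b = (1549/385, -12/7, 1/11, -7/5)
c = (0, 8/5, 14/165, 1)
Ac = (0, 0, -16/55, 6946/2145)
Σ b_i: 1549/385·1 + (-12/7)·1 + 1/11·1 + (-7/5)·1 = 1 ✓
b·c: (-12/7)·8/5 + 1/11·14/165 + (-7/5)·1 = -52537/12705 ≠ 1/2 ⇒ order 1.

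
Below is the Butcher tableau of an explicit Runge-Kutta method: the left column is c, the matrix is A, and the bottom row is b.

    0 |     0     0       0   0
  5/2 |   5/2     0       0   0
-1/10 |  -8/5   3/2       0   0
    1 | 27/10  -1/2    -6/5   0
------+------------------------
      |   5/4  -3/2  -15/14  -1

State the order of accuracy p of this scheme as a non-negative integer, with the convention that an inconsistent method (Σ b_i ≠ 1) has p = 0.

0

b = (5/4, -3/2, -15/14, -1)
c = (0, 5/2, -1/10, 1)
Ac = (0, 0, 15/4, -113/100)
Σ b_i: 5/4·1 + (-3/2)·1 + (-15/14)·1 + (-1)·1 = -65/28 ≠ 1 ⇒ order 0.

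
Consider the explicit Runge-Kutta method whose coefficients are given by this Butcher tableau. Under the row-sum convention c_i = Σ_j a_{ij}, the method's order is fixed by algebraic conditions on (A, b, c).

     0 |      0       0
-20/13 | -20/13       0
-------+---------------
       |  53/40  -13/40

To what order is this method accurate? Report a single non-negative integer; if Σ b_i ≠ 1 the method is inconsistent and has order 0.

b = (53/40, -13/40)
c = (0, -20/13)
Σ b_i: 53/40·1 + (-13/40)·1 = 1 ✓
b·c: (-13/40)·(-20/13) = 1/2 ✓; 2 stages ⇒ order 2.

2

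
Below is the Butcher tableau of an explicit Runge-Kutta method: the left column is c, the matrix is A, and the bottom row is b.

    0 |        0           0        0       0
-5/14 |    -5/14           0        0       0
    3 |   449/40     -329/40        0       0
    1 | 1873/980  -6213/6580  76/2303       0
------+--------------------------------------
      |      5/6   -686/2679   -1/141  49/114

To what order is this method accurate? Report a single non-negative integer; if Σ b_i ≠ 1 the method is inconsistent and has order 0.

4

b = (5/6, -686/2679, -1/141, 49/114)
c = (0, -5/14, 3, 1)
Ac = (0, 0, 47/16, 171/392)
Σ b_i: 5/6·1 + (-686/2679)·1 + (-1/141)·1 + 49/114·1 = 1 ✓
b·c: (-686/2679)·(-5/14) + (-1/141)·3 + 49/114·1 = 1/2 ✓
b·c²: (-686/2679)·25/196 + (-1/141)·9 + 49/114·1 = 1/3 ✓
b·Ac: (-1/141)·47/16 + 49/114·171/392 = 1/6 ✓
b·c³: (-686/2679)·(-125/2744) + (-1/141)·27 + 49/114·1 = 1/4 ✓
b·(c∘Ac): (-1/141)·141/16 + 49/114·171/392 = 1/8 ✓
b·Ac²: (-1/141)·(-235/224) + 49/114·969/5488 = 1/12 ✓
b·A²c: 49/114·19/196 = 1/24 ✓; 4 stages ⇒ order 4.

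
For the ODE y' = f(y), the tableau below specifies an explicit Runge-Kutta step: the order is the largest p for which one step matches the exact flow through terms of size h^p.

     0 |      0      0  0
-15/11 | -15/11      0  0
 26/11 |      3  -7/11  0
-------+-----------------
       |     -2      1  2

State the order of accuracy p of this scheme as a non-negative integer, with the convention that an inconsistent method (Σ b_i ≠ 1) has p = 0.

1

b = (-2, 1, 2)
c = (0, -15/11, 26/11)
Ac = (0, 0, 105/121)
Σ b_i: (-2)·1 + 1·1 + 2·1 = 1 ✓
b·c: 1·(-15/11) + 2·26/11 = 37/11 ≠ 1/2 ⇒ order 1.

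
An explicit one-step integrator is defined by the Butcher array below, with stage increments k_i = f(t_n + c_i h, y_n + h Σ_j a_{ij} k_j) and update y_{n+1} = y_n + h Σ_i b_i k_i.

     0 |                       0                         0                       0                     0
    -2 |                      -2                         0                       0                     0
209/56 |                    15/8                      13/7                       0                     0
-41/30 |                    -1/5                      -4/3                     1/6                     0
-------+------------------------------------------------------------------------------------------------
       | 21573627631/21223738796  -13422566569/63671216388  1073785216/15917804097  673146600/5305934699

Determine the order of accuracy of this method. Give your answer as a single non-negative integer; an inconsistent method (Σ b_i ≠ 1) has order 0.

3

b = (21573627631/21223738796, -13422566569/63671216388, 1073785216/15917804097, 673146600/5305934699)
c = (0, -2, 209/56, -41/30)
Ac = (0, 0, -26/7, 1105/336)
Σ b_i: 21573627631/21223738796·1 + (-13422566569/63671216388)·1 + 1073785216/15917804097·1 + 673146600/5305934699·1 = 1 ✓
b·c: (-13422566569/63671216388)·(-2) + 1073785216/15917804097·209/56 + 673146600/5305934699·(-41/30) = 1/2 ✓
b·c²: (-13422566569/63671216388)·4 + 1073785216/15917804097·43681/3136 + 673146600/5305934699·1681/900 = 1/3 ✓
b·Ac: 1073785216/15917804097·(-26/7) + 673146600/5305934699·1105/336 = 1/6 ✓
b·c³: (-13422566569/63671216388)·(-8) + 1073785216/15917804097·9129329/175616 + 673146600/5305934699·(-68921/27000) = 1713391222363/351867248460 ≠ 1/4 ⇒ order 3.
b·(c∘Ac): 1073785216/15917804097·(-2717/196) + 673146600/5305934699·(-9061/2016) = -2457593227/1632595292 ≠ 1/8
b·Ac²: 1073785216/15917804097·52/7 + 673146600/5305934699·(-56671/18816) = 11167208473/93831266256 ≠ 1/12
b·A²c: 673146600/5305934699·(-13/21) = -32054600/408148823 ≠ 1/24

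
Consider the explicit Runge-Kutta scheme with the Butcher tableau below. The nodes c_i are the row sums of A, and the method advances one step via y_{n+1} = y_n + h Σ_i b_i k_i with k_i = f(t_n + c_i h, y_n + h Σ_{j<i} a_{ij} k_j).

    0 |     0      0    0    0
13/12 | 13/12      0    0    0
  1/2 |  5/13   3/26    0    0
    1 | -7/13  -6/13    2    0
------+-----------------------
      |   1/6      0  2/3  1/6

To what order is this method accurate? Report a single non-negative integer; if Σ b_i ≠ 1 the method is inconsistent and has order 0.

b = (1/6, 0, 2/3, 1/6)
c = (0, 13/12, 1/2, 1)
Ac = (0, 0, 1/8, 1/2)
Σ b_i: 1/6·1 + 2/3·1 + 1/6·1 = 1 ✓
b·c: 2/3·1/2 + 1/6·1 = 1/2 ✓
b·c²: 2/3·1/4 + 1/6·1 = 1/3 ✓
b·Ac: 2/3·1/8 + 1/6·1/2 = 1/6 ✓
b·c³: 2/3·1/8 + 1/6·1 = 1/4 ✓
b·(c∘Ac): 2/3·1/16 + 1/6·1/2 = 1/8 ✓
b·Ac²: 2/3·13/96 + 1/6·(-1/24) = 1/12 ✓
b·A²c: 1/6·1/4 = 1/24 ✓; 4 stages ⇒ order 4.

4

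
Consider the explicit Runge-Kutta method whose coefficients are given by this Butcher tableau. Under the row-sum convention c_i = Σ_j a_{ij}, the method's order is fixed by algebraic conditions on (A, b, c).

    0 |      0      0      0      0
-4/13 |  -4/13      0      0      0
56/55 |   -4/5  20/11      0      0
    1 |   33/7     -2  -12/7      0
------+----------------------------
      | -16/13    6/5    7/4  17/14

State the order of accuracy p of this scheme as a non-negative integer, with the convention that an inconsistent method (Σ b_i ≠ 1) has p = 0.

b = (-16/13, 6/5, 7/4, 17/14)
c = (0, -4/13, 56/55, 1)
Ac = (0, 0, -80/143, -808/715)
Σ b_i: (-16/13)·1 + 6/5·1 + 7/4·1 + 17/14·1 = 5339/1820 ≠ 1 ⇒ order 0.

0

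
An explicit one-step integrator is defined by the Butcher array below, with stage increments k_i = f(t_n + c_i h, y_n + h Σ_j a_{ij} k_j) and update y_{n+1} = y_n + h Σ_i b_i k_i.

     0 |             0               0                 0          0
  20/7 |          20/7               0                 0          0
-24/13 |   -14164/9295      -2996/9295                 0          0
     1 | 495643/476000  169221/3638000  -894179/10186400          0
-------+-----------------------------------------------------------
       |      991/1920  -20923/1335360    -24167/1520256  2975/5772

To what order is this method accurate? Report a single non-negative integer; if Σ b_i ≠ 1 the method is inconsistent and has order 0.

4

b = (991/1920, -20923/1335360, -24167/1520256, 2975/5772)
c = (0, 20/7, -24/13, 1)
Ac = (0, 0, -1712/1859, 351/1190)
Σ b_i: 991/1920·1 + (-20923/1335360)·1 + (-24167/1520256)·1 + 2975/5772·1 = 1 ✓
b·c: (-20923/1335360)·20/7 + (-24167/1520256)·(-24/13) + 2975/5772·1 = 1/2 ✓
b·c²: (-20923/1335360)·400/49 + (-24167/1520256)·576/169 + 2975/5772·1 = 1/3 ✓
b·Ac: (-24167/1520256)·(-1712/1859) + 2975/5772·351/1190 = 1/6 ✓
b·c³: (-20923/1335360)·8000/343 + (-24167/1520256)·(-13824/2197) + 2975/5772·1 = 1/4 ✓
b·(c∘Ac): (-24167/1520256)·41088/24167 + 2975/5772·351/1190 = 1/8 ✓
b·Ac²: (-24167/1520256)·(-34240/13013) + 2975/5772·1677/20825 = 1/12 ✓
b·A²c: 2975/5772·481/5950 = 1/24 ✓; 4 stages ⇒ order 4.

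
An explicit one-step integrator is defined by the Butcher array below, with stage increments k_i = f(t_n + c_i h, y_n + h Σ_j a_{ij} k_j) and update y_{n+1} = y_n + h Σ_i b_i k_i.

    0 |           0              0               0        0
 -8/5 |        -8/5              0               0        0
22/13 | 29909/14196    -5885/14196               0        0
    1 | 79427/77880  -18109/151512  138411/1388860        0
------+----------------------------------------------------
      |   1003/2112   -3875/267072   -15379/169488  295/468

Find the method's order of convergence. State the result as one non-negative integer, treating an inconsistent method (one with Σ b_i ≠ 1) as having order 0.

4

b = (1003/2112, -3875/267072, -15379/169488, 295/468)
c = (0, -8/5, 22/13, 1)
Ac = (0, 0, 2354/3549, 637/1770)
Σ b_i: 1003/2112·1 + (-3875/267072)·1 + (-15379/169488)·1 + 295/468·1 = 1 ✓
b·c: (-3875/267072)·(-8/5) + (-15379/169488)·22/13 + 295/468·1 = 1/2 ✓
b·c²: (-3875/267072)·64/25 + (-15379/169488)·484/169 + 295/468·1 = 1/3 ✓
b·Ac: (-15379/169488)·2354/3549 + 295/468·637/1770 = 1/6 ✓
b·c³: (-3875/267072)·(-512/125) + (-15379/169488)·10648/2197 + 295/468·1 = 1/4 ✓
b·(c∘Ac): (-15379/169488)·51788/46137 + 295/468·637/1770 = 1/8 ✓
b·Ac²: (-15379/169488)·(-18832/17745) + 295/468·(-91/4425) = 1/12 ✓
b·A²c: 295/468·39/590 = 1/24 ✓; 4 stages ⇒ order 4.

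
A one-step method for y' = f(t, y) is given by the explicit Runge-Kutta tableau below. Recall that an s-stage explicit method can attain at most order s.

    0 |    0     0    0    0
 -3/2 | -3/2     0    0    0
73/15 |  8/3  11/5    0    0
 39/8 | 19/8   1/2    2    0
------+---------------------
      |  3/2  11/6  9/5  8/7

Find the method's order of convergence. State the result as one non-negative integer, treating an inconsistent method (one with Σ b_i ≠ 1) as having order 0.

0

b = (3/2, 11/6, 9/5, 8/7)
c = (0, -3/2, 73/15, 39/8)
Ac = (0, 0, -33/10, 539/60)
Σ b_i: 3/2·1 + 11/6·1 + 9/5·1 + 8/7·1 = 659/105 ≠ 1 ⇒ order 0.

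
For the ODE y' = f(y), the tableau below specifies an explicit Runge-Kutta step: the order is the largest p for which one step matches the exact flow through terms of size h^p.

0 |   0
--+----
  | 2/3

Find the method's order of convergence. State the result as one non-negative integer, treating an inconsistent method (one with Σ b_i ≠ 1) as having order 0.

b = (2/3)
c = (0)
Σ b_i: 2/3·1 = 2/3 ≠ 1 ⇒ order 0.

0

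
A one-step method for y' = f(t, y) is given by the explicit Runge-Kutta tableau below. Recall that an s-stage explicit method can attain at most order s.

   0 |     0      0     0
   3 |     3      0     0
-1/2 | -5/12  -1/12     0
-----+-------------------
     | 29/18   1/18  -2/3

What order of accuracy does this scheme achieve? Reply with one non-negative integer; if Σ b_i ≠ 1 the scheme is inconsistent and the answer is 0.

3

b = (29/18, 1/18, -2/3)
c = (0, 3, -1/2)
Ac = (0, 0, -1/4)
Σ b_i: 29/18·1 + 1/18·1 + (-2/3)·1 = 1 ✓
b·c: 1/18·3 + (-2/3)·(-1/2) = 1/2 ✓
b·c²: 1/18·9 + (-2/3)·1/4 = 1/3 ✓
b·Ac: (-2/3)·(-1/4) = 1/6 ✓; 3 stages ⇒ order 3.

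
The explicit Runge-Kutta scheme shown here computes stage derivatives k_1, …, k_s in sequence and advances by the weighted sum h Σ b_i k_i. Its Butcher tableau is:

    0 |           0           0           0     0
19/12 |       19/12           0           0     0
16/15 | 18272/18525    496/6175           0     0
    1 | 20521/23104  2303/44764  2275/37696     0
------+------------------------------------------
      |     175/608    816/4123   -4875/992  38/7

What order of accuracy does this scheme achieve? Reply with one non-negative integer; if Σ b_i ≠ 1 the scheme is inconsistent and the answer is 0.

4

b = (175/608, 816/4123, -4875/992, 38/7)
c = (0, 19/12, 16/15, 1)
Ac = (0, 0, 124/975, 7/48)
Σ b_i: 175/608·1 + 816/4123·1 + (-4875/992)·1 + 38/7·1 = 1 ✓
b·c: 816/4123·19/12 + (-4875/992)·16/15 + 38/7·1 = 1/2 ✓
b·c²: 816/4123·361/144 + (-4875/992)·256/225 + 38/7·1 = 1/3 ✓
b·Ac: (-4875/992)·124/975 + 38/7·7/48 = 1/6 ✓
b·c³: 816/4123·6859/1728 + (-4875/992)·4096/3375 + 38/7·1 = 1/4 ✓
b·(c∘Ac): (-4875/992)·1984/14625 + 38/7·7/48 = 1/8 ✓
b·Ac²: (-4875/992)·589/2925 + 38/7·721/3648 = 1/12 ✓
b·A²c: 38/7·7/912 = 1/24 ✓; 4 stages ⇒ order 4.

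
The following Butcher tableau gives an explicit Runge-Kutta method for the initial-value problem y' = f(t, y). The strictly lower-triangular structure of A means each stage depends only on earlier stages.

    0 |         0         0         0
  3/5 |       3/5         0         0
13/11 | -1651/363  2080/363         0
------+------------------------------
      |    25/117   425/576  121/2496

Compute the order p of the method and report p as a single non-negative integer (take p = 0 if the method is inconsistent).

b = (25/117, 425/576, 121/2496)
c = (0, 3/5, 13/11)
Ac = (0, 0, 416/121)
Σ b_i: 25/117·1 + 425/576·1 + 121/2496·1 = 1 ✓
b·c: 425/576·3/5 + 121/2496·13/11 = 1/2 ✓
b·c²: 425/576·9/25 + 121/2496·169/121 = 1/3 ✓
b·Ac: 121/2496·416/121 = 1/6 ✓; 3 stages ⇒ order 3.

3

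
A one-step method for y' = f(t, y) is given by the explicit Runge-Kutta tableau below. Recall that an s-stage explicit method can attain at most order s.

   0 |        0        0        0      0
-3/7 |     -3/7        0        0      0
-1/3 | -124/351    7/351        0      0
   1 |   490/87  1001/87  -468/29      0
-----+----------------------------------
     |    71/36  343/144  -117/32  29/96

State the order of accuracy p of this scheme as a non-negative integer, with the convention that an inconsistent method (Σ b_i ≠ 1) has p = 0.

b = (71/36, 343/144, -117/32, 29/96)
c = (0, -3/7, -1/3, 1)
Ac = (0, 0, -1/117, 13/29)
Σ b_i: 71/36·1 + 343/144·1 + (-117/32)·1 + 29/96·1 = 1 ✓
b·c: 343/144·(-3/7) + (-117/32)·(-1/3) + 29/96·1 = 1/2 ✓
b·c²: 343/144·9/49 + (-117/32)·1/9 + 29/96·1 = 1/3 ✓
b·Ac: (-117/32)·(-1/117) + 29/96·13/29 = 1/6 ✓
b·c³: 343/144·(-27/343) + (-117/32)·(-1/27) + 29/96·1 = 1/4 ✓
b·(c∘Ac): (-117/32)·1/351 + 29/96·13/29 = 1/8 ✓
b·Ac²: (-117/32)·1/273 + 29/96·65/203 = 1/12 ✓
b·A²c: 29/96·4/29 = 1/24 ✓; 4 stages ⇒ order 4.

4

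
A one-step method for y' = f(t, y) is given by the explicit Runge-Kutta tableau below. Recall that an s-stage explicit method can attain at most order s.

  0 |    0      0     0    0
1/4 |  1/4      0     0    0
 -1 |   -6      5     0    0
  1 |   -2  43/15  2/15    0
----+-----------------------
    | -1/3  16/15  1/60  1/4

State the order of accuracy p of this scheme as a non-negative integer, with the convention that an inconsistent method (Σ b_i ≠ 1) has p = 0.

b = (-1/3, 16/15, 1/60, 1/4)
c = (0, 1/4, -1, 1)
Ac = (0, 0, 5/4, 7/12)
Σ b_i: (-1/3)·1 + 16/15·1 + 1/60·1 + 1/4·1 = 1 ✓
b·c: 16/15·1/4 + 1/60·(-1) + 1/4·1 = 1/2 ✓
b·c²: 16/15·1/16 + 1/60·1 + 1/4·1 = 1/3 ✓
b·Ac: 1/60·5/4 + 1/4·7/12 = 1/6 ✓
b·c³: 16/15·1/64 + 1/60·(-1) + 1/4·1 = 1/4 ✓
b·(c∘Ac): 1/60·(-5/4) + 1/4·7/12 = 1/8 ✓
b·Ac²: 1/60·5/16 + 1/4·5/16 = 1/12 ✓
b·A²c: 1/4·1/6 = 1/24 ✓; 4 stages ⇒ order 4.

4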